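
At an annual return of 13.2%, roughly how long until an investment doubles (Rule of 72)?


Formula: Years ≈ 72 / r
Substituting: Years ≈ 72 / 13.2
Years ≈ 5.5

5.5 years


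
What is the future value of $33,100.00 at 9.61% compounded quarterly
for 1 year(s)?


Formula: FV = P * (1 + r/m)^(m*t)
Period rate: r/m = 0.0961 / 4 = 0.024025
Total periods: m*t = 4 * 1 = 4
Growth factor: (1 + 0.024025)^4 = 1.099619
FV = $33,100.00 * 1.099619 = $36,397.39

$36,397.39


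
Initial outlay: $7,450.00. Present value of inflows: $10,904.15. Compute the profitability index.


Formula: PI = PV(cash flows) / initial investment
Substituting: PI = $10,904.15 / $7,450.00
PI = 1.4636

1.4636


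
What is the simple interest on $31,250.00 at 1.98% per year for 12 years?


Formula: I = P * r * t
Substituting: I = $31,250.00 * 0.0198 * 12
Step: I = $31,250.00 * 0.2376
I = $7,425.00

$7,425.00


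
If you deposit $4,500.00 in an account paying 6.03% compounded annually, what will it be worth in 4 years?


Formula: FV = P * (1 + r)^n
Substituting: FV = $4,500.00 * (1 + 0.0603)^4
Growth factor: (1.0603)^4 = 1.263907
FV = $4,500.00 * 1.263907 = $5,687.58

$5,687.58


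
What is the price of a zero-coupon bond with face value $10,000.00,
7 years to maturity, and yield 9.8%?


Formula: Price = FV / (1 + r)^n
Substituting: Price = $10,000.00 / (1 + 0.098)^7
Discount factor: (1.098)^7 = 1.92405
Price = $10,000.00 / 1.92405 = $5,197.37

$5,197.37


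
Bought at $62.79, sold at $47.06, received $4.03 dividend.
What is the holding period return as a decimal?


Formula: HPR = (P1 - P0 + D) / P0
Gain: $47.06 - $62.79 + $4.03 = -$11.70
HPR = -$11.70 / $62.79 = -0.1863

-0.1863


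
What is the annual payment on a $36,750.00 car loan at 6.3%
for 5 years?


Formula: PMT = PV * r / (1 - (1+r)^(-n))
Denominator: 1 - (1 + 0.063)^(-5) = 0.263227
Numerator: $36,750.00 * 0.063 = 2315.25
PMT = 2315.25 / 0.263227 = $8,795.64

$8,795.64


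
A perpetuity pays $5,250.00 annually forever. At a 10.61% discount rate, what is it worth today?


Formula: PV = C / r
Substituting: PV = $5,250.00 / 0.1061
PV = $49,481.62

$49,481.62


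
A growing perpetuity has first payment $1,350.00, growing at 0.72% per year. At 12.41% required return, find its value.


Formula: PV = C / (r - g)
Spread: r - g = 0.1241 - 0.0072 = 0.1169
Substituting: PV = $1,350.00 / 0.1169
PV = $11,548.33

$11,548.33


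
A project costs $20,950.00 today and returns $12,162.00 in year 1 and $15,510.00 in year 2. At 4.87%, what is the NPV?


Formula: NPV = C0 + C1/(1+r) + C2/(1+r)^2
Discount C1: $12,162.00 / (1 + 0.0487) = $11,597.22
Discount C2: $15,510.00 / (1 + 0.0487)^2 = $14,102.93
NPV = -$20,950.00 + $11,597.22 + $14,102.93 = $4,750.14

$4,750.14


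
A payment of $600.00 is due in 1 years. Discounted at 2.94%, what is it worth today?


Formula: PV = FV / (1 + r)^n
Substituting: PV = $600.00 / (1 + 0.0294)^1
Discount factor: (1.0294)^1 = 1.0294
PV = $600.00 / 1.0294 = $582.86

$582.86


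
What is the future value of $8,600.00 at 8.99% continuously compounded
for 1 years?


Formula: FV = P * e^(r*t)
Exponent: r*t = 0.0899 * 1 = 0.0899
e^(0.0899) = 1.094065
FV = $8,600.00 * 1.094065 = $9,408.96

$9,408.96


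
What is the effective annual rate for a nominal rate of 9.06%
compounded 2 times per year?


Formula: EAR = (1 + r/m)^m - 1
Period rate: r/m = 0.0906 / 2 = 0.0453
Compounding: (1 + 0.0453)^2 = 1.092652
EAR = 1.092652 - 1 = 0.092652

0.092652


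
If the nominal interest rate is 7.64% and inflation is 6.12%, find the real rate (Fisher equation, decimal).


Formula: (1 + r_real) = (1 + r_nom) / (1 + inflation)
Substituting: (1 + r_real) = 1.0764 / 1.0612
(1 + r_real) = 1.014323
r_real = 1.014323 - 1 = 0.014323

0.014323


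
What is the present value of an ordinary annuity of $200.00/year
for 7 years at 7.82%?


Formula: PV = PMT * (1 - (1+r)^(-n)) / r
Discount factor: (1 + 0.0782)^(-7) = 0.590343
Bracket: 1 - 0.590343 = 0.409657
PV = $200.00 * 0.409657 / 0.0782 = $1,047.72

$1,047.72


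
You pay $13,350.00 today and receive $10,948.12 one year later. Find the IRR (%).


Formula: IRR = C1/C0 - 1
Substituting: IRR = $10,948.12 / $13,350.00 - 1
Ratio: 0.820084 - 1 = -0.179916
IRR = -17.9916%

-17.9916%


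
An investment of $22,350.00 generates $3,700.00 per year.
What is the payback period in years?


Formula: Payback = investment / annual cash flow
Substituting: Payback = $22,350.00 / $3,700.00
Payback = 6.0405 years

6.0405 years


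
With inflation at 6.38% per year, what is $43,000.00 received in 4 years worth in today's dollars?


Formula: Real value = nominal / (1 + inflation)^years
Price level: (1 + 0.0638)^4 = 1.280678
Real value = $43,000.00 / 1.280678 = $33,575.97

$33,575.97


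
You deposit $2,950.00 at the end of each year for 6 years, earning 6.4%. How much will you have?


Formula: FV = PMT * ((1+r)^n - 1) / r
Growth factor: (1 + 0.064)^6 = 1.450941
Numerator: 1.450941 - 1 = 0.450941
FV = $2,950.00 * 0.450941 / 0.064 = $20,785.56

$20,785.56


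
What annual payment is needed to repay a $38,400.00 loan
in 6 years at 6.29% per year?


Formula: PMT = PV * r / (1 - (1+r)^(-n))
Denominator: 1 - (1 + 0.0629)^(-6) = 0.306501
Numerator: $38,400.00 * 0.0629 = 2415.36
PMT = 2415.36 / 0.306501 = $7,880.42

$7,880.42


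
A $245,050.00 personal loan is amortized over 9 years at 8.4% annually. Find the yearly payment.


Formula: PMT = PV * r / (1 - (1+r)^(-n))
Denominator: 1 - (1 + 0.084)^(-9) = 0.516121
Numerator: $245,050.00 * 0.084 = 20584.2
PMT = 20584.2 / 0.516121 = $39,882.48

$39,882.48


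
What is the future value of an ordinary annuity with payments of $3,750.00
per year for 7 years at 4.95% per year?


Formula: FV = PMT * ((1+r)^n - 1) / r
Growth factor: (1 + 0.0495)^7 = 1.402417
Numerator: 1.402417 - 1 = 0.402417
FV = $3,750.00 * 0.402417 / 0.0495 = $30,486.12

$30,486.12


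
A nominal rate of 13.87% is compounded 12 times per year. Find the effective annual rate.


Formula: EAR = (1 + r/m)^m - 1
Period rate: r/m = 0.1387 / 12 = 0.011558
Compounding: (1 + 0.011558)^12 = 1.147866
EAR = 1.147866 - 1 = 0.147866

0.147866


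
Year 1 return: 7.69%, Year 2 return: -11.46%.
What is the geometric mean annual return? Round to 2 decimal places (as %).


Formula: Geometric mean = ((1+r1)*(1+r2))^(1/2) - 1
Product: (1 + 0.0769) * (1 + -0.1146) = 1.0769 * 0.8854 = 0.953487
Square root: 0.953487^0.5 = 0.976467
Geometric mean = 0.976467 - 1 = -0.023533
As percentage: -2.35%

-2.35%


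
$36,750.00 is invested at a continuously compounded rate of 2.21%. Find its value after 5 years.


Formula: FV = P * e^(r*t)
Exponent: r*t = 0.0221 * 5 = 0.1105
e^(0.1105) = 1.116836
FV = $36,750.00 * 1.116836 = $41,043.74

$41,043.74


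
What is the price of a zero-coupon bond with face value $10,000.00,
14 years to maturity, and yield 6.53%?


Formula: Price = FV / (1 + r)^n
Substituting: Price = $10,000.00 / (1 + 0.0653)^14
Discount factor: (1.0653)^14 = 2.424415
Price = $10,000.00 / 2.424415 = $4,124.71

$4,124.71


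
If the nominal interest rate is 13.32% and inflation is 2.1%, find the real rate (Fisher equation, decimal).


Formula: (1 + r_real) = (1 + r_nom) / (1 + inflation)
Substituting: (1 + r_real) = 1.1332 / 1.021
(1 + r_real) = 1.109892
r_real = 1.109892 - 1 = 0.109892

0.109892


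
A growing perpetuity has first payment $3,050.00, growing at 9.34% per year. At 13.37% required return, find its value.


Formula: PV = C / (r - g)
Spread: r - g = 0.1337 - 0.0934 = 0.0403
Substituting: PV = $3,050.00 / 0.0403
PV = $75,682.38

$75,682.38


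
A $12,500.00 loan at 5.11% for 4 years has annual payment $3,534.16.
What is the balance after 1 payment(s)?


Formula: Balance = PV*(1+r)^k - PMT*((1+r)^k - 1)/r
Growth: (1 + 0.0511)^1 = 1.0511
Accumulated factor: ((1+r)^k - 1)/r = 1.0
Balance = $12,500.00 * 1.0511 - $3,534.16 * 1.0
Balance = $9,604.59

$9,604.59


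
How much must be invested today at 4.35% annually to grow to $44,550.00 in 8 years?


Formula: PV = FV / (1 + r)^n
Substituting: PV = $44,550.00 / (1 + 0.0435)^8
Discount factor: (1.0435)^8 = 1.405852
PV = $44,550.00 / 1.405852 = $31,688.97

$31,688.97


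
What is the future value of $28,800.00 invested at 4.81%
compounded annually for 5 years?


Formula: FV = P * (1 + r)^n
Substituting: FV = $28,800.00 * (1 + 0.0481)^5
Growth factor: (1.0481)^5 = 1.264776
FV = $28,800.00 * 1.264776 = $36,425.55

$36,425.55


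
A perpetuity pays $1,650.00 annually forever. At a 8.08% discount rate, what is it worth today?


Formula: PV = C / r
Substituting: PV = $1,650.00 / 0.0808
PV = $20,420.79

$20,420.79


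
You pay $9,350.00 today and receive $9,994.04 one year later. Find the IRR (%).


Formula: IRR = C1/C0 - 1
Substituting: IRR = $9,994.04 / $9,350.00 - 1
Ratio: 1.068881 - 1 = 0.068881
IRR = 6.8881%

6.8881%


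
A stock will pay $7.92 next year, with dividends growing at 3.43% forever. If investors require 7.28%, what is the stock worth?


Formula: P = D1 / (r - g)
Spread: r - g = 0.0728 - 0.0343 = 0.0385
Substituting: P = $7.92 / 0.0385
P = $205.71

$205.71


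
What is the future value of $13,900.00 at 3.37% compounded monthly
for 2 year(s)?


Formula: FV = P * (1 + r/m)^(m*t)
Period rate: r/m = 0.0337 / 12 = 0.002808
Total periods: m*t = 12 * 2 = 24
Growth factor: (1 + 0.002808)^24 = 1.069622
FV = $13,900.00 * 1.069622 = $14,867.75

$14,867.75


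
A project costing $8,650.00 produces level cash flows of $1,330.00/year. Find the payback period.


Formula: Payback = investment / annual cash flow
Substituting: Payback = $8,650.00 / $1,330.00
Payback = 6.5038 years

6.5038 years


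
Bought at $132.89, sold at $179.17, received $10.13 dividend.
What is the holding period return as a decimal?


Formula: HPR = (P1 - P0 + D) / P0
Gain: $179.17 - $132.89 + $10.13 = $56.41
HPR = $56.41 / $132.89 = 0.4245

0.4245


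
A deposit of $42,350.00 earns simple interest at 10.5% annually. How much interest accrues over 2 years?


Formula: I = P * r * t
Substituting: I = $42,350.00 * 0.105 * 2
Step: I = $42,350.00 * 0.21
I = $8,893.50

$8,893.50


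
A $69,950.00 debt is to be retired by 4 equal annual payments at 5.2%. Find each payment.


Formula: PMT = PV * r / (1 - (1+r)^(-n))
Denominator: 1 - (1 + 0.052)^(-4) = 0.183536
Numerator: $69,950.00 * 0.052 = 3637.4
PMT = 3637.4 / 0.183536 = $19,818.46

$19,818.46


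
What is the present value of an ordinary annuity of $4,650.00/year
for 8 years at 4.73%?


Formula: PV = PMT * (1 - (1+r)^(-n)) / r
Discount factor: (1 + 0.0473)^(-8) = 0.690925
Bracket: 1 - 0.690925 = 0.309075
PV = $4,650.00 * 0.309075 / 0.0473 = $30,384.71

$30,384.71


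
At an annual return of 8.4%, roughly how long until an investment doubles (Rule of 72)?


Formula: Years ≈ 72 / r
Substituting: Years ≈ 72 / 8.4
Years ≈ 8.6

8.6 years


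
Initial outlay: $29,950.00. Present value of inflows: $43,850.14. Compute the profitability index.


Formula: PI = PV(cash flows) / initial investment
Substituting: PI = $43,850.14 / $29,950.00
PI = 1.4641

1.4641


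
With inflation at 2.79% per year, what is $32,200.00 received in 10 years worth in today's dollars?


Formula: Real value = nominal / (1 + inflation)^years
Price level: (1 + 0.0279)^10 = 1.316766
Real value = $32,200.00 / 1.316766 = $24,453.85

$24,453.85


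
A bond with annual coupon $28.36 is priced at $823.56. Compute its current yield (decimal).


Formula: Current yield = annual coupon / price
Substituting: CY = $28.36 / $823.56
CY = 0.034436

0.034436


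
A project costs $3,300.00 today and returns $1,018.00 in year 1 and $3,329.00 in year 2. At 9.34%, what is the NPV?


Formula: NPV = C0 + C1/(1+r) + C2/(1+r)^2
Discount C1: $1,018.00 / (1 + 0.0934) = $931.04
Discount C2: $3,329.00 / (1 + 0.0934)^2 = $2,784.55
NPV = -$3,300.00 + $931.04 + $2,784.55 = $415.59

$415.59


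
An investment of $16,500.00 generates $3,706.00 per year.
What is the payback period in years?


Formula: Payback = investment / annual cash flow
Substituting: Payback = $16,500.00 / $3,706.00
Payback = 4.4522 years

4.4522 years


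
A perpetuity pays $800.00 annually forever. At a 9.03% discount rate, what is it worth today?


Formula: PV = C / r
Substituting: PV = $800.00 / 0.0903
PV = $8,859.36

$8,859.36


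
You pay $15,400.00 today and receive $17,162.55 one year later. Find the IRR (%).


Formula: IRR = C1/C0 - 1
Substituting: IRR = $17,162.55 / $15,400.00 - 1
Ratio: 1.114451 - 1 = 0.114451
IRR = 11.4451%

11.4451%


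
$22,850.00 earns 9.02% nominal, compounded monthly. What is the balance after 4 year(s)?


Formula: FV = P * (1 + r/m)^(m*t)
Period rate: r/m = 0.0902 / 12 = 0.007517
Total periods: m*t = 12 * 4 = 48
Growth factor: (1 + 0.007517)^48 = 1.432542
FV = $22,850.00 * 1.432542 = $32,733.59

$32,733.59


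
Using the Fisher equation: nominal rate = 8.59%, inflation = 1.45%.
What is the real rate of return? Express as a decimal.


Formula: (1 + r_real) = (1 + r_nom) / (1 + inflation)
Substituting: (1 + r_real) = 1.0859 / 1.0145
(1 + r_real) = 1.070379
r_real = 1.070379 - 1 = 0.070379

0.070379


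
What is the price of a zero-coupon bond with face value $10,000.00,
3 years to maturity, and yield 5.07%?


Formula: Price = FV / (1 + r)^n
Substituting: Price = $10,000.00 / (1 + 0.0507)^3
Discount factor: (1.0507)^3 = 1.159942
Price = $10,000.00 / 1.159942 = $8,621.12

$8,621.12


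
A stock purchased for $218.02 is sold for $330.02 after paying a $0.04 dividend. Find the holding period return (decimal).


Formula: HPR = (P1 - P0 + D) / P0
Gain: $330.02 - $218.02 + $0.04 = $112.04
HPR = $112.04 / $218.02 = 0.5139

0.5139


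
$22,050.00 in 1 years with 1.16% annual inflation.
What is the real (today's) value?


Formula: Real value = nominal / (1 + inflation)^years
Price level: (1 + 0.0116)^1 = 1.0116
Real value = $22,050.00 / 1.0116 = $21,797.15

$21,797.15


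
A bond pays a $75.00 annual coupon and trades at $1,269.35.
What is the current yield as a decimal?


Formula: Current yield = annual coupon / price
Substituting: CY = $75.00 / $1,269.35
CY = 0.059085

0.059085


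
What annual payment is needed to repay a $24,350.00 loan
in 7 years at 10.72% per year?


Formula: PMT = PV * r / (1 - (1+r)^(-n))
Denominator: 1 - (1 + 0.1072)^(-7) = 0.50975
Numerator: $24,350.00 * 0.1072 = 2610.32
PMT = 2610.32 / 0.50975 = $5,120.78

$5,120.78


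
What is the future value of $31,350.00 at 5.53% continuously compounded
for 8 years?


Formula: FV = P * e^(r*t)
Exponent: r*t = 0.0553 * 8 = 0.4424
e^(0.4424) = 1.556438
FV = $31,350.00 * 1.556438 = $48,794.34

$48,794.34


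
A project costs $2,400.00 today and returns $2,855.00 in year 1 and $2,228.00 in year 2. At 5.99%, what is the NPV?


Formula: NPV = C0 + C1/(1+r) + C2/(1+r)^2
Discount C1: $2,855.00 / (1 + 0.0599) = $2,693.65
Discount C2: $2,228.00 / (1 + 0.0599)^2 = $1,983.29
NPV = -$2,400.00 + $2,693.65 + $1,983.29 = $2,276.94

$2,276.94


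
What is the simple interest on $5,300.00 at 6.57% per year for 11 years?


Formula: I = P * r * t
Substituting: I = $5,300.00 * 0.0657 * 11
Step: I = $5,300.00 * 0.7227
I = $3,830.31

$3,830.31


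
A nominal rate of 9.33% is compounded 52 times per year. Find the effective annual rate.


Formula: EAR = (1 + r/m)^m - 1
Period rate: r/m = 0.0933 / 52 = 0.001794
Compounding: (1 + 0.001794)^52 = 1.097699
EAR = 1.097699 - 1 = 0.097699

0.097699


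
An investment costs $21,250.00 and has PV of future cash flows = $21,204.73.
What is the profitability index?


Formula: PI = PV(cash flows) / initial investment
Substituting: PI = $21,204.73 / $21,250.00
PI = 0.9979

0.9979


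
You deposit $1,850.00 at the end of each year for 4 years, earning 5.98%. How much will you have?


Formula: FV = PMT * ((1+r)^n - 1) / r
Growth factor: (1 + 0.0598)^4 = 1.261524
Numerator: 1.261524 - 1 = 0.261524
FV = $1,850.00 * 0.261524 / 0.0598 = $8,090.64

$8,090.64


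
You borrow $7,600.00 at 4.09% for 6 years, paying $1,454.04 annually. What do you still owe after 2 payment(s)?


Formula: Balance = PV*(1+r)^k - PMT*((1+r)^k - 1)/r
Growth: (1 + 0.0409)^2 = 1.083473
Accumulated factor: ((1+r)^k - 1)/r = 2.0409
Balance = $7,600.00 * 1.083473 - $1,454.04 * 2.0409
Balance = $5,266.84

$5,266.84


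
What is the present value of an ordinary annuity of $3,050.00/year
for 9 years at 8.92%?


Formula: PV = PMT * (1 - (1+r)^(-n)) / r
Discount factor: (1 + 0.0892)^(-9) = 0.46348
Bracket: 1 - 0.46348 = 0.53652
PV = $3,050.00 * 0.53652 / 0.0892 = $18,345.12

$18,345.12


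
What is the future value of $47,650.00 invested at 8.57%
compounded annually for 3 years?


Formula: FV = P * (1 + r)^n
Substituting: FV = $47,650.00 * (1 + 0.0857)^3
Growth factor: (1.0857)^3 = 1.279763
FV = $47,650.00 * 1.279763 = $60,980.70

$60,980.70


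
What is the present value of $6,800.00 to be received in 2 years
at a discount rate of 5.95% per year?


Formula: PV = FV / (1 + r)^n
Substituting: PV = $6,800.00 / (1 + 0.0595)^2
Discount factor: (1.0595)^2 = 1.12254
PV = $6,800.00 / 1.12254 = $6,057.69

$6,057.69


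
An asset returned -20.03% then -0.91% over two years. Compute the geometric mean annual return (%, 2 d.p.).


Formula: Geometric mean = ((1+r1)*(1+r2))^(1/2) - 1
Product: (1 + -0.2003) * (1 + -0.0091) = 0.7997 * 0.9909 = 0.792423
Square root: 0.792423^0.5 = 0.890181
Geometric mean = 0.890181 - 1 = -0.109819
As percentage: -10.98%

-10.98%


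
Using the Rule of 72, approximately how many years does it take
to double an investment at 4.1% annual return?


Formula: Years ≈ 72 / r
Substituting: Years ≈ 72 / 4.1
Years ≈ 17.6

17.6 years


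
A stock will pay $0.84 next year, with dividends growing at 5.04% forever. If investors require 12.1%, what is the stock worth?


Formula: P = D1 / (r - g)
Spread: r - g = 0.121 - 0.0504 = 0.0706
Substituting: P = $0.84 / 0.0706
P = $11.90

$11.90


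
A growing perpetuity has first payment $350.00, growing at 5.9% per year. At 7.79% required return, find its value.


Formula: PV = C / (r - g)
Spread: r - g = 0.0779 - 0.059 = 0.0189
Substituting: PV = $350.00 / 0.0189
PV = $18,518.52

$18,518.52


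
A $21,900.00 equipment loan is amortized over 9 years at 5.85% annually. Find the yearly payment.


Formula: PMT = PV * r / (1 - (1+r)^(-n))
Denominator: 1 - (1 + 0.0585)^(-9) = 0.40051
Numerator: $21,900.00 * 0.0585 = 1281.15
PMT = 1281.15 / 0.40051 = $3,198.80

$3,198.80


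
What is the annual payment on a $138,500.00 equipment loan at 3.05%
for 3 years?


Formula: PMT = PV * r / (1 - (1+r)^(-n))
Denominator: 1 - (1 + 0.0305)^(-3) = 0.08619
Numerator: $138,500.00 * 0.0305 = 4224.25
PMT = 4224.25 / 0.08619 = $49,011.03

$49,011.03


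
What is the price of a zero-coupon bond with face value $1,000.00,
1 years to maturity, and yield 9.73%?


Formula: Price = FV / (1 + r)^n
Substituting: Price = $1,000.00 / (1 + 0.0973)^1
Discount factor: (1.0973)^1 = 1.0973
Price = $1,000.00 / 1.0973 = $911.33

$911.33


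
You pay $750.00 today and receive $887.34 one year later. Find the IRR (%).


Formula: IRR = C1/C0 - 1
Substituting: IRR = $887.34 / $750.00 - 1
Ratio: 1.18312 - 1 = 0.18312
IRR = 18.312%

18.312%


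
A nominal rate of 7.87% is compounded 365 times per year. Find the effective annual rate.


Formula: EAR = (1 + r/m)^m - 1
Period rate: r/m = 0.0787 / 365 = 0.000216
Compounding: (1 + 0.000216)^365 = 1.081871
EAR = 1.081871 - 1 = 0.081871

0.081871


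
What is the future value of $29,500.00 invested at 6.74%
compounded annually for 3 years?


Formula: FV = P * (1 + r)^n
Substituting: FV = $29,500.00 * (1 + 0.0674)^3
Growth factor: (1.0674)^3 = 1.216134
FV = $29,500.00 * 1.216134 = $35,875.97

$35,875.97


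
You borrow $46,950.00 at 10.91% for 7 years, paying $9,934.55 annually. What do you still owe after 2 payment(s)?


Formula: Balance = PV*(1+r)^k - PMT*((1+r)^k - 1)/r
Growth: (1 + 0.1091)^2 = 1.230103
Accumulated factor: ((1+r)^k - 1)/r = 2.1091
Balance = $46,950.00 * 1.230103 - $9,934.55 * 2.1091
Balance = $36,800.37

$36,800.37


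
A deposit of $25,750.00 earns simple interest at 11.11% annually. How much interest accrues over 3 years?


Formula: I = P * r * t
Substituting: I = $25,750.00 * 0.1111 * 3
Step: I = $25,750.00 * 0.3333
I = $8,582.48

$8,582.48


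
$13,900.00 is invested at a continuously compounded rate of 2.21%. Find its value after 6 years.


Formula: FV = P * e^(r*t)
Exponent: r*t = 0.0221 * 6 = 0.1326
e^(0.1326) = 1.141793
FV = $13,900.00 * 1.141793 = $15,870.93

$15,870.93


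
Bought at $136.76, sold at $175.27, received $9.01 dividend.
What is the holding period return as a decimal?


Formula: HPR = (P1 - P0 + D) / P0
Gain: $175.27 - $136.76 + $9.01 = $47.52
HPR = $47.52 / $136.76 = 0.3475

0.3475


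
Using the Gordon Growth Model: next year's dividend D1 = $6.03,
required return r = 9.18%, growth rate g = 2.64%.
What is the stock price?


Formula: P = D1 / (r - g)
Spread: r - g = 0.0918 - 0.0264 = 0.0654
Substituting: P = $6.03 / 0.0654
P = $92.20

$92.20


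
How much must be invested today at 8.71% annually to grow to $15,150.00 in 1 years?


Formula: PV = FV / (1 + r)^n
Substituting: PV = $15,150.00 / (1 + 0.0871)^1
Discount factor: (1.0871)^1 = 1.0871
PV = $15,150.00 / 1.0871 = $13,936.16

$13,936.16


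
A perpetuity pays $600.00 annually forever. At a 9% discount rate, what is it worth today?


Formula: PV = C / r
Substituting: PV = $600.00 / 0.09
PV = $6,666.67

$6,666.67


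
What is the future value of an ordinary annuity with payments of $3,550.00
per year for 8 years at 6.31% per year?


Formula: FV = PMT * ((1+r)^n - 1) / r
Growth factor: (1 + 0.0631)^8 = 1.631522
Numerator: 1.631522 - 1 = 0.631522
FV = $3,550.00 * 0.631522 / 0.0631 = $35,529.37

$35,529.37


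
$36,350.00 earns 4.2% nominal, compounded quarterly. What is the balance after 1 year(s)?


Formula: FV = P * (1 + r/m)^(m*t)
Period rate: r/m = 0.042 / 4 = 0.0105
Total periods: m*t = 4 * 1 = 4
Growth factor: (1 + 0.0105)^4 = 1.042666
FV = $36,350.00 * 1.042666 = $37,900.91

$37,900.91


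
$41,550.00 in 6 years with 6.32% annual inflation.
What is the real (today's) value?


Formula: Real value = nominal / (1 + inflation)^years
Price level: (1 + 0.0632)^6 = 1.444408
Real value = $41,550.00 / 1.444408 = $28,766.12

$28,766.12


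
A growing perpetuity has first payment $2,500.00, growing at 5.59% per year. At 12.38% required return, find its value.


Formula: PV = C / (r - g)
Spread: r - g = 0.1238 - 0.0559 = 0.0679
Substituting: PV = $2,500.00 / 0.0679
PV = $36,818.85

$36,818.85


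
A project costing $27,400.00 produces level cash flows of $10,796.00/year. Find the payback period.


Formula: Payback = investment / annual cash flow
Substituting: Payback = $27,400.00 / $10,796.00
Payback = 2.538 years

2.538 years


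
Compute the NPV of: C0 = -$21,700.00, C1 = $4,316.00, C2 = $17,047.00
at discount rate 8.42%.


Formula: NPV = C0 + C1/(1+r) + C2/(1+r)^2
Discount C1: $4,316.00 / (1 + 0.0842) = $3,980.82
Discount C2: $17,047.00 / (1 + 0.0842)^2 = $14,502.04
NPV = -$21,700.00 + $3,980.82 + $14,502.04 = -$3,217.14

-$3,217.14


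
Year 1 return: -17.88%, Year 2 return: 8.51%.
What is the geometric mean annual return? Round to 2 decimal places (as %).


Formula: Geometric mean = ((1+r1)*(1+r2))^(1/2) - 1
Product: (1 + -0.1788) * (1 + 0.0851) = 0.8212 * 1.0851 = 0.891084
Square root: 0.891084^0.5 = 0.943973
Geometric mean = 0.943973 - 1 = -0.056027
As percentage: -5.60%

-5.60%


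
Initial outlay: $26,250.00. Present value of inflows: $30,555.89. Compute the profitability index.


Formula: PI = PV(cash flows) / initial investment
Substituting: PI = $30,555.89 / $26,250.00
PI = 1.164

1.164


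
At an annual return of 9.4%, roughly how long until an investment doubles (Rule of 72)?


Formula: Years ≈ 72 / r
Substituting: Years ≈ 72 / 9.4
Years ≈ 7.7

7.7 years


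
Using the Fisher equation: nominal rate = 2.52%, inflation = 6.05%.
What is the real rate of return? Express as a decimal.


Formula: (1 + r_real) = (1 + r_nom) / (1 + inflation)
Substituting: (1 + r_real) = 1.0252 / 1.0605
(1 + r_real) = 0.966714
r_real = 0.966714 - 1 = -0.033286

-0.033286


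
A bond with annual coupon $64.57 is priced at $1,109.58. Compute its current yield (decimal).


Formula: Current yield = annual coupon / price
Substituting: CY = $64.57 / $1,109.58
CY = 0.058193

0.058193


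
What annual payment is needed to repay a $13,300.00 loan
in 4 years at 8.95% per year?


Formula: PMT = PV * r / (1 - (1+r)^(-n))
Denominator: 1 - (1 + 0.0895)^(-4) = 0.290273
Numerator: $13,300.00 * 0.0895 = 1190.35
PMT = 1190.35 / 0.290273 = $4,100.79

$4,100.79


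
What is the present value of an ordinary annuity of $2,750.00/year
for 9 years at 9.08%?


Formula: PV = PMT * (1 - (1+r)^(-n)) / r
Discount factor: (1 + 0.0908)^(-9) = 0.457398
Bracket: 1 - 0.457398 = 0.542602
PV = $2,750.00 * 0.542602 / 0.0908 = $16,433.44

$16,433.44


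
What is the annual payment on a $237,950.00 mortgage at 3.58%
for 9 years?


Formula: PMT = PV * r / (1 - (1+r)^(-n))
Denominator: 1 - (1 + 0.0358)^(-9) = 0.271354
Numerator: $237,950.00 * 0.0358 = 8518.61
PMT = 8518.61 / 0.271354 = $31,393.03

$31,393.03


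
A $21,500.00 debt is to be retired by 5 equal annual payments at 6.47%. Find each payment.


Formula: PMT = PV * r / (1 - (1+r)^(-n))
Denominator: 1 - (1 + 0.0647)^(-5) = 0.26909
Numerator: $21,500.00 * 0.0647 = 1391.05
PMT = 1391.05 / 0.26909 = $5,169.45

$5,169.45


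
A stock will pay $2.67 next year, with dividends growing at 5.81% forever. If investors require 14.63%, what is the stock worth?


Formula: P = D1 / (r - g)
Spread: r - g = 0.1463 - 0.0581 = 0.0882
Substituting: P = $2.67 / 0.0882
P = $30.27

$30.27


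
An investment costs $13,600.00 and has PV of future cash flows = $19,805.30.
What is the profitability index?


Formula: PI = PV(cash flows) / initial investment
Substituting: PI = $19,805.30 / $13,600.00
PI = 1.4563

1.4563


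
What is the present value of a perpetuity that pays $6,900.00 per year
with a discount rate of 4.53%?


Formula: PV = C / r
Substituting: PV = $6,900.00 / 0.0453
PV = $152,317.88

$152,317.88


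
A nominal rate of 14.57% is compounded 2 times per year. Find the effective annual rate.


Formula: EAR = (1 + r/m)^m - 1
Period rate: r/m = 0.1457 / 2 = 0.07285
Compounding: (1 + 0.07285)^2 = 1.151007
EAR = 1.151007 - 1 = 0.151007

0.151007


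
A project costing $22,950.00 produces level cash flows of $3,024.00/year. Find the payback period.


Formula: Payback = investment / annual cash flow
Substituting: Payback = $22,950.00 / $3,024.00
Payback = 7.5893 years

7.5893 years


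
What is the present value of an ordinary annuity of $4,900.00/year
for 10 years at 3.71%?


Formula: PV = PMT * (1 - (1+r)^(-n)) / r
Discount factor: (1 + 0.0371)^(-10) = 0.694694
Bracket: 1 - 0.694694 = 0.305306
PV = $4,900.00 * 0.305306 / 0.0371 = $40,323.41

$40,323.41


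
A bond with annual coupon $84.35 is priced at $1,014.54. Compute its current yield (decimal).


Formula: Current yield = annual coupon / price
Substituting: CY = $84.35 / $1,014.54
CY = 0.083141

0.083141


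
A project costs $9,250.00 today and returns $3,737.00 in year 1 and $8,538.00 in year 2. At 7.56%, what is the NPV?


Formula: NPV = C0 + C1/(1+r) + C2/(1+r)^2
Discount C1: $3,737.00 / (1 + 0.0756) = $3,474.34
Discount C2: $8,538.00 / (1 + 0.0756)^2 = $7,379.97
NPV = -$9,250.00 + $3,474.34 + $7,379.97 = $1,604.31

$1,604.31


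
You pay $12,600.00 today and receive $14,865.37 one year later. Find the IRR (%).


Formula: IRR = C1/C0 - 1
Substituting: IRR = $14,865.37 / $12,600.00 - 1
Ratio: 1.179791 - 1 = 0.179791
IRR = 17.9791%

17.9791%


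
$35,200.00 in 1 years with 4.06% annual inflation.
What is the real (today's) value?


Formula: Real value = nominal / (1 + inflation)^years
Price level: (1 + 0.0406)^1 = 1.0406
Real value = $35,200.00 / 1.0406 = $33,826.64

$33,826.64


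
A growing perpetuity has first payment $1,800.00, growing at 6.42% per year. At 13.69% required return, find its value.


Formula: PV = C / (r - g)
Spread: r - g = 0.1369 - 0.0642 = 0.0727
Substituting: PV = $1,800.00 / 0.0727
PV = $24,759.28

$24,759.28


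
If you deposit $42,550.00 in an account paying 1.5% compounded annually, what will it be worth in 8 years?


Formula: FV = P * (1 + r)^n
Substituting: FV = $42,550.00 * (1 + 0.015)^8
Growth factor: (1.015)^8 = 1.126493
FV = $42,550.00 * 1.126493 = $47,932.26

$47,932.26


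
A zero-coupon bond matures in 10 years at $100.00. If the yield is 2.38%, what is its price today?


Formula: Price = FV / (1 + r)^n
Substituting: Price = $100.00 / (1 + 0.0238)^10
Discount factor: (1.0238)^10 = 1.265177
Price = $100.00 / 1.265177 = $79.04

$79.04


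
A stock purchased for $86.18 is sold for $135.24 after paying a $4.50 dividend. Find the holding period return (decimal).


Formula: HPR = (P1 - P0 + D) / P0
Gain: $135.24 - $86.18 + $4.50 = $53.56
HPR = $53.56 / $86.18 = 0.6215

0.6215


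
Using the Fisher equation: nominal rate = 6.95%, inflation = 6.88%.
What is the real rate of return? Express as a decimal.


Formula: (1 + r_real) = (1 + r_nom) / (1 + inflation)
Substituting: (1 + r_real) = 1.0695 / 1.0688
(1 + r_real) = 1.000655
r_real = 1.000655 - 1 = 0.000655

0.000655


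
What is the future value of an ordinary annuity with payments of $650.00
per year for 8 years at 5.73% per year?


Formula: FV = PMT * ((1+r)^n - 1) / r
Growth factor: (1 + 0.0573)^8 = 1.561658
Numerator: 1.561658 - 1 = 0.561658
FV = $650.00 * 0.561658 / 0.0573 = $6,371.34

$6,371.34


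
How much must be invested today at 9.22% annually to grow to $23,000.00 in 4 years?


Formula: PV = FV / (1 + r)^n
Substituting: PV = $23,000.00 / (1 + 0.0922)^4
Discount factor: (1.0922)^4 = 1.423012
PV = $23,000.00 / 1.423012 = $16,162.89

$16,162.89


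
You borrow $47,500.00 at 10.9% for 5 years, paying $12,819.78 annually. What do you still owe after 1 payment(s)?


Formula: Balance = PV*(1+r)^k - PMT*((1+r)^k - 1)/r
Growth: (1 + 0.109)^1 = 1.109
Accumulated factor: ((1+r)^k - 1)/r = 1.0
Balance = $47,500.00 * 1.109 - $12,819.78 * 1.0
Balance = $39,857.72

$39,857.72


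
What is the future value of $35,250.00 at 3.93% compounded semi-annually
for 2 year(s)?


Formula: FV = P * (1 + r/m)^(m*t)
Period rate: r/m = 0.0393 / 2 = 0.01965
Total periods: m*t = 2 * 2 = 4
Growth factor: (1 + 0.01965)^4 = 1.080947
FV = $35,250.00 * 1.080947 = $38,103.39

$38,103.39


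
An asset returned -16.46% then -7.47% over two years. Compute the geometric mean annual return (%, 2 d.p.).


Formula: Geometric mean = ((1+r1)*(1+r2))^(1/2) - 1
Product: (1 + -0.1646) * (1 + -0.0747) = 0.8354 * 0.9253 = 0.772996
Square root: 0.772996^0.5 = 0.879202
Geometric mean = 0.879202 - 1 = -0.120798
As percentage: -12.08%

-12.08%


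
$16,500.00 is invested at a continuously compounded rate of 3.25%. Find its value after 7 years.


Formula: FV = P * e^(r*t)
Exponent: r*t = 0.0325 * 7 = 0.2275
e^(0.2275) = 1.255457
FV = $16,500.00 * 1.255457 = $20,715.05

$20,715.05


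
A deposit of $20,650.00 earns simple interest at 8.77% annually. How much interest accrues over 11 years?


Formula: I = P * r * t
Substituting: I = $20,650.00 * 0.0877 * 11
Step: I = $20,650.00 * 0.9647
I = $19,921.06

$19,921.06


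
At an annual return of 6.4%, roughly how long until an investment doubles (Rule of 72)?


Formula: Years ≈ 72 / r
Substituting: Years ≈ 72 / 6.4
Years ≈ 11.2

11.2 years


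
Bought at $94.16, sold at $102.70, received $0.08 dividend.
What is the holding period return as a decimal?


Formula: HPR = (P1 - P0 + D) / P0
Gain: $102.70 - $94.16 + $0.08 = $8.62
HPR = $8.62 / $94.16 = 0.0915

0.0915


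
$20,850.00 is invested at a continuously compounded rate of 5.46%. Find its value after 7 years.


Formula: FV = P * e^(r*t)
Exponent: r*t = 0.0546 * 7 = 0.3822
e^(0.3822) = 1.465505
FV = $20,850.00 * 1.465505 = $30,555.78

$30,555.78


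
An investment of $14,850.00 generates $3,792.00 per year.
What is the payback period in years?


Formula: Payback = investment / annual cash flow
Substituting: Payback = $14,850.00 / $3,792.00
Payback = 3.9161 years

3.9161 years


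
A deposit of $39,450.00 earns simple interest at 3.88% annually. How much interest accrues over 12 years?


Formula: I = P * r * t
Substituting: I = $39,450.00 * 0.0388 * 12
Step: I = $39,450.00 * 0.4656
I = $18,367.92

$18,367.92


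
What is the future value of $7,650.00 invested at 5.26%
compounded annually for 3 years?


Formula: FV = P * (1 + r)^n
Substituting: FV = $7,650.00 * (1 + 0.0526)^3
Growth factor: (1.0526)^3 = 1.166246
FV = $7,650.00 * 1.166246 = $8,921.78

$8,921.78


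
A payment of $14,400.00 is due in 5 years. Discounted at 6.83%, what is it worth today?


Formula: PV = FV / (1 + r)^n
Substituting: PV = $14,400.00 / (1 + 0.0683)^5
Discount factor: (1.0683)^5 = 1.391445
PV = $14,400.00 / 1.391445 = $10,348.95

$10,348.95


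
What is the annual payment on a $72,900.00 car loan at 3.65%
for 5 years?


Formula: PMT = PV * r / (1 - (1+r)^(-n))
Denominator: 1 - (1 + 0.0365)^(-5) = 0.164102
Numerator: $72,900.00 * 0.0365 = 2660.85
PMT = 2660.85 / 0.164102 = $16,214.64

$16,214.64


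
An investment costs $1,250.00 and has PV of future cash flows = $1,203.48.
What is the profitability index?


Formula: PI = PV(cash flows) / initial investment
Substituting: PI = $1,203.48 / $1,250.00
PI = 0.9628

0.9628


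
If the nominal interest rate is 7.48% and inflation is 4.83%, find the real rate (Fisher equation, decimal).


Formula: (1 + r_real) = (1 + r_nom) / (1 + inflation)
Substituting: (1 + r_real) = 1.0748 / 1.0483
(1 + r_real) = 1.025279
r_real = 1.025279 - 1 = 0.025279

0.025279


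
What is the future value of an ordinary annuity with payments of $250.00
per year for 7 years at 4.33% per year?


Formula: FV = PMT * ((1+r)^n - 1) / r
Growth factor: (1 + 0.0433)^7 = 1.34544
Numerator: 1.34544 - 1 = 0.34544
FV = $250.00 * 0.34544 / 0.0433 = $1,994.46

$1,994.46


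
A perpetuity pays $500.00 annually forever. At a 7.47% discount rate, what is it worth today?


Formula: PV = C / r
Substituting: PV = $500.00 / 0.0747
PV = $6,693.44

$6,693.44


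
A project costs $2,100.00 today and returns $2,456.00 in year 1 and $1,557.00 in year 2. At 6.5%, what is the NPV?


Formula: NPV = C0 + C1/(1+r) + C2/(1+r)^2
Discount C1: $2,456.00 / (1 + 0.065) = $2,306.10
Discount C2: $1,557.00 / (1 + 0.065)^2 = $1,372.74
NPV = -$2,100.00 + $2,306.10 + $1,372.74 = $1,578.85

$1,578.85


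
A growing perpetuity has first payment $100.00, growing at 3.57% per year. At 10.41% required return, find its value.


Formula: PV = C / (r - g)
Spread: r - g = 0.1041 - 0.0357 = 0.0684
Substituting: PV = $100.00 / 0.0684
PV = $1,461.99

$1,461.99


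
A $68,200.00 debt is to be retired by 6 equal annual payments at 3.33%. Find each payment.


Formula: PMT = PV * r / (1 - (1+r)^(-n))
Denominator: 1 - (1 + 0.0333)^(-6) = 0.178436
Numerator: $68,200.00 * 0.0333 = 2271.06
PMT = 2271.06 / 0.178436 = $12,727.59

$12,727.59


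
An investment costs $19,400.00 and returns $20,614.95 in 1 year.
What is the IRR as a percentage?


Formula: IRR = C1/C0 - 1
Substituting: IRR = $20,614.95 / $19,400.00 - 1
Ratio: 1.062626 - 1 = 0.062626
IRR = 6.2626%

6.2626%


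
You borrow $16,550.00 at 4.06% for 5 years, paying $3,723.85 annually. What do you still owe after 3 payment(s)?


Formula: Balance = PV*(1+r)^k - PMT*((1+r)^k - 1)/r
Growth: (1 + 0.0406)^3 = 1.126812
Accumulated factor: ((1+r)^k - 1)/r = 3.123448
Balance = $16,550.00 * 1.126812 - $3,723.85 * 3.123448
Balance = $7,017.49

$7,017.49


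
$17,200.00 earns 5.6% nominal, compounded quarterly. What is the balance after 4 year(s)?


Formula: FV = P * (1 + r/m)^(m*t)
Period rate: r/m = 0.056 / 4 = 0.014
Total periods: m*t = 4 * 4 = 16
Growth factor: (1 + 0.014)^16 = 1.249129
FV = $17,200.00 * 1.249129 = $21,485.02

$21,485.02


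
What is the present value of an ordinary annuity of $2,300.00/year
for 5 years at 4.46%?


Formula: PV = PMT * (1 - (1+r)^(-n)) / r
Discount factor: (1 + 0.0446)^(-5) = 0.803989
Bracket: 1 - 0.803989 = 0.196011
PV = $2,300.00 * 0.196011 / 0.0446 = $10,108.21

$10,108.21


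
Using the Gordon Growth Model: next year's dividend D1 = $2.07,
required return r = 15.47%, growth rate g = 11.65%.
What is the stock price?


Formula: P = D1 / (r - g)
Spread: r - g = 0.1547 - 0.1165 = 0.0382
Substituting: P = $2.07 / 0.0382
P = $54.19

$54.19


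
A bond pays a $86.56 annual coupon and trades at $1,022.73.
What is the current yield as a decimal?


Formula: Current yield = annual coupon / price
Substituting: CY = $86.56 / $1,022.73
CY = 0.084636

0.084636


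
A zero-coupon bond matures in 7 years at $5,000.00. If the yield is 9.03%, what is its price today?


Formula: Price = FV / (1 + r)^n
Substituting: Price = $5,000.00 / (1 + 0.0903)^7
Discount factor: (1.0903)^7 = 1.831564
Price = $5,000.00 / 1.831564 = $2,729.91

$2,729.91


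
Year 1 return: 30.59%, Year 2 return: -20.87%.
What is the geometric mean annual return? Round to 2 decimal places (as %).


Formula: Geometric mean = ((1+r1)*(1+r2))^(1/2) - 1
Product: (1 + 0.3059) * (1 + -0.2087) = 1.3059 * 0.7913 = 1.033359
Square root: 1.033359^0.5 = 1.016543
Geometric mean = 1.016543 - 1 = 0.016543
As percentage: 1.65%

1.65%


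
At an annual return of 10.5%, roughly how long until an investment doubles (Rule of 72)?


Formula: Years ≈ 72 / r
Substituting: Years ≈ 72 / 10.5
Years ≈ 6.9

6.9 years


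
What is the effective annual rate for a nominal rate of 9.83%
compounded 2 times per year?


Formula: EAR = (1 + r/m)^m - 1
Period rate: r/m = 0.0983 / 2 = 0.04915
Compounding: (1 + 0.04915)^2 = 1.100716
EAR = 1.100716 - 1 = 0.100716

0.100716


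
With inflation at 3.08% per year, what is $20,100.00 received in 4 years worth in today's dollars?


Formula: Real value = nominal / (1 + inflation)^years
Price level: (1 + 0.0308)^4 = 1.12901
Real value = $20,100.00 / 1.12901 = $17,803.21

$17,803.21


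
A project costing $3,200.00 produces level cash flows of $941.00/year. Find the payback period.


Formula: Payback = investment / annual cash flow
Substituting: Payback = $3,200.00 / $941.00
Payback = 3.4006 years

3.4006 years


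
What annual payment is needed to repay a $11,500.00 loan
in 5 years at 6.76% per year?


Formula: PMT = PV * r / (1 - (1+r)^(-n))
Denominator: 1 - (1 + 0.0676)^(-5) = 0.278964
Numerator: $11,500.00 * 0.0676 = 777.4
PMT = 777.4 / 0.278964 = $2,786.74

$2,786.74


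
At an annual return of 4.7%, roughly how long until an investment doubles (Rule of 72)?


Formula: Years ≈ 72 / r
Substituting: Years ≈ 72 / 4.7
Years ≈ 15.3

15.3 years


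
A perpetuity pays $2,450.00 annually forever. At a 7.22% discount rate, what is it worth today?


Formula: PV = C / r
Substituting: PV = $2,450.00 / 0.0722
PV = $33,933.52

$33,933.52


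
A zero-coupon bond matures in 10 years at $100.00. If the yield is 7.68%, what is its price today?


Formula: Price = FV / (1 + r)^n
Substituting: Price = $100.00 / (1 + 0.0768)^10
Discount factor: (1.0768)^10 = 2.095803
Price = $100.00 / 2.095803 = $47.71

$47.71


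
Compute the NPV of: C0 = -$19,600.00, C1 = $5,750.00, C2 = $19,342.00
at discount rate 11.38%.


Formula: NPV = C0 + C1/(1+r) + C2/(1+r)^2
Discount C1: $5,750.00 / (1 + 0.1138) = $5,162.51
Discount C2: $19,342.00 / (1 + 0.1138)^2 = $15,591.47
NPV = -$19,600.00 + $5,162.51 + $15,591.47 = $1,153.97

$1,153.97
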